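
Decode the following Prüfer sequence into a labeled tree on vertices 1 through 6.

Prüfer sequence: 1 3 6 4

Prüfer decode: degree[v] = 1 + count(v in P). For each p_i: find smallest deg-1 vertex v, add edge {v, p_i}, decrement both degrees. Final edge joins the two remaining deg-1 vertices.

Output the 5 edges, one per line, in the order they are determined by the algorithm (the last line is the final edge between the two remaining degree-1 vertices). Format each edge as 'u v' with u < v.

Answer: 1 2
1 3
3 6
4 5
4 6

Derivation:
Initial degrees: {1:2, 2:1, 3:2, 4:2, 5:1, 6:2}
Step 1: smallest deg-1 vertex = 2, p_1 = 1. Add edge {1,2}. Now deg[2]=0, deg[1]=1.
Step 2: smallest deg-1 vertex = 1, p_2 = 3. Add edge {1,3}. Now deg[1]=0, deg[3]=1.
Step 3: smallest deg-1 vertex = 3, p_3 = 6. Add edge {3,6}. Now deg[3]=0, deg[6]=1.
Step 4: smallest deg-1 vertex = 5, p_4 = 4. Add edge {4,5}. Now deg[5]=0, deg[4]=1.
Final: two remaining deg-1 vertices are 4, 6. Add edge {4,6}.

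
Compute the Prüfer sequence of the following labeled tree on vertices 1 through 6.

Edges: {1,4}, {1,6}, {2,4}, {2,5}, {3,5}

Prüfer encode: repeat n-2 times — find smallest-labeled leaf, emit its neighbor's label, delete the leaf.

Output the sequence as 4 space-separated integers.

Step 1: leaves = {3,6}. Remove smallest leaf 3, emit neighbor 5.
Step 2: leaves = {5,6}. Remove smallest leaf 5, emit neighbor 2.
Step 3: leaves = {2,6}. Remove smallest leaf 2, emit neighbor 4.
Step 4: leaves = {4,6}. Remove smallest leaf 4, emit neighbor 1.
Done: 2 vertices remain (1, 6). Sequence = [5 2 4 1]

Answer: 5 2 4 1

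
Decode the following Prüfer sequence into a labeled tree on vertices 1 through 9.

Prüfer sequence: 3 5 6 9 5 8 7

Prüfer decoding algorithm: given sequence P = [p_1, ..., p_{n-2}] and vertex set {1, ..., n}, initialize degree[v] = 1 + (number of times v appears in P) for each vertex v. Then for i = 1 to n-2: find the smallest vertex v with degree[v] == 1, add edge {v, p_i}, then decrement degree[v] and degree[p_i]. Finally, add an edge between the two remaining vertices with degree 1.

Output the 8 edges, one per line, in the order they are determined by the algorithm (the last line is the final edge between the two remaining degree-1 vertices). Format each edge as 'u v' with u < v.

Initial degrees: {1:1, 2:1, 3:2, 4:1, 5:3, 6:2, 7:2, 8:2, 9:2}
Step 1: smallest deg-1 vertex = 1, p_1 = 3. Add edge {1,3}. Now deg[1]=0, deg[3]=1.
Step 2: smallest deg-1 vertex = 2, p_2 = 5. Add edge {2,5}. Now deg[2]=0, deg[5]=2.
Step 3: smallest deg-1 vertex = 3, p_3 = 6. Add edge {3,6}. Now deg[3]=0, deg[6]=1.
Step 4: smallest deg-1 vertex = 4, p_4 = 9. Add edge {4,9}. Now deg[4]=0, deg[9]=1.
Step 5: smallest deg-1 vertex = 6, p_5 = 5. Add edge {5,6}. Now deg[6]=0, deg[5]=1.
Step 6: smallest deg-1 vertex = 5, p_6 = 8. Add edge {5,8}. Now deg[5]=0, deg[8]=1.
Step 7: smallest deg-1 vertex = 8, p_7 = 7. Add edge {7,8}. Now deg[8]=0, deg[7]=1.
Final: two remaining deg-1 vertices are 7, 9. Add edge {7,9}.

Answer: 1 3
2 5
3 6
4 9
5 6
5 8
7 8
7 9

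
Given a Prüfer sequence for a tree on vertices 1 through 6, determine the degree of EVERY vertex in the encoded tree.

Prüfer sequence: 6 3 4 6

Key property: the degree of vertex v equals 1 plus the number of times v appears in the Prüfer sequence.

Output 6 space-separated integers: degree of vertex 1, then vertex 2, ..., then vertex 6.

p_1 = 6: count[6] becomes 1
p_2 = 3: count[3] becomes 1
p_3 = 4: count[4] becomes 1
p_4 = 6: count[6] becomes 2
Degrees (1 + count): deg[1]=1+0=1, deg[2]=1+0=1, deg[3]=1+1=2, deg[4]=1+1=2, deg[5]=1+0=1, deg[6]=1+2=3

Answer: 1 1 2 2 1 3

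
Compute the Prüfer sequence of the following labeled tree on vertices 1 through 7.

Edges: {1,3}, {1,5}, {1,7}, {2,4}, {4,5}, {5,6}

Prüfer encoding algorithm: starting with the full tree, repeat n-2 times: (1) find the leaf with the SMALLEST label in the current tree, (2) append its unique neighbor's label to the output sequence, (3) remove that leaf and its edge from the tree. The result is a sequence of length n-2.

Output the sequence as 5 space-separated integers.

Step 1: leaves = {2,3,6,7}. Remove smallest leaf 2, emit neighbor 4.
Step 2: leaves = {3,4,6,7}. Remove smallest leaf 3, emit neighbor 1.
Step 3: leaves = {4,6,7}. Remove smallest leaf 4, emit neighbor 5.
Step 4: leaves = {6,7}. Remove smallest leaf 6, emit neighbor 5.
Step 5: leaves = {5,7}. Remove smallest leaf 5, emit neighbor 1.
Done: 2 vertices remain (1, 7). Sequence = [4 1 5 5 1]

Answer: 4 1 5 5 1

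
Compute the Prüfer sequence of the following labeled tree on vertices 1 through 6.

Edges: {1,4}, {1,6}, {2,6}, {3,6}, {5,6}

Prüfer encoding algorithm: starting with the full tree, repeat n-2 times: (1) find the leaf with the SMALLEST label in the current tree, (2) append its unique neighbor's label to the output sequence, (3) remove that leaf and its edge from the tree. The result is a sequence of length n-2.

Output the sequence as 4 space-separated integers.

Step 1: leaves = {2,3,4,5}. Remove smallest leaf 2, emit neighbor 6.
Step 2: leaves = {3,4,5}. Remove smallest leaf 3, emit neighbor 6.
Step 3: leaves = {4,5}. Remove smallest leaf 4, emit neighbor 1.
Step 4: leaves = {1,5}. Remove smallest leaf 1, emit neighbor 6.
Done: 2 vertices remain (5, 6). Sequence = [6 6 1 6]

Answer: 6 6 1 6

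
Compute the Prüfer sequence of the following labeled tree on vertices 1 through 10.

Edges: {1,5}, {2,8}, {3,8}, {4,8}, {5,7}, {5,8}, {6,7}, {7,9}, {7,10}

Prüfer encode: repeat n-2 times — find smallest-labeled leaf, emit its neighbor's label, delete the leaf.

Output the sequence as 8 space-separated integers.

Step 1: leaves = {1,2,3,4,6,9,10}. Remove smallest leaf 1, emit neighbor 5.
Step 2: leaves = {2,3,4,6,9,10}. Remove smallest leaf 2, emit neighbor 8.
Step 3: leaves = {3,4,6,9,10}. Remove smallest leaf 3, emit neighbor 8.
Step 4: leaves = {4,6,9,10}. Remove smallest leaf 4, emit neighbor 8.
Step 5: leaves = {6,8,9,10}. Remove smallest leaf 6, emit neighbor 7.
Step 6: leaves = {8,9,10}. Remove smallest leaf 8, emit neighbor 5.
Step 7: leaves = {5,9,10}. Remove smallest leaf 5, emit neighbor 7.
Step 8: leaves = {9,10}. Remove smallest leaf 9, emit neighbor 7.
Done: 2 vertices remain (7, 10). Sequence = [5 8 8 8 7 5 7 7]

Answer: 5 8 8 8 7 5 7 7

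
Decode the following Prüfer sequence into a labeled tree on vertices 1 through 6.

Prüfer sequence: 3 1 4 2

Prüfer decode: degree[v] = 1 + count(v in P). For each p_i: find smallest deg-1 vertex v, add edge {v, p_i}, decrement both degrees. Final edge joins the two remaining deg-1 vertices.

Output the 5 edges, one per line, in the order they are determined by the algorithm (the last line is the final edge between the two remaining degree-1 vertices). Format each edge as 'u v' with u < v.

Initial degrees: {1:2, 2:2, 3:2, 4:2, 5:1, 6:1}
Step 1: smallest deg-1 vertex = 5, p_1 = 3. Add edge {3,5}. Now deg[5]=0, deg[3]=1.
Step 2: smallest deg-1 vertex = 3, p_2 = 1. Add edge {1,3}. Now deg[3]=0, deg[1]=1.
Step 3: smallest deg-1 vertex = 1, p_3 = 4. Add edge {1,4}. Now deg[1]=0, deg[4]=1.
Step 4: smallest deg-1 vertex = 4, p_4 = 2. Add edge {2,4}. Now deg[4]=0, deg[2]=1.
Final: two remaining deg-1 vertices are 2, 6. Add edge {2,6}.

Answer: 3 5
1 3
1 4
2 4
2 6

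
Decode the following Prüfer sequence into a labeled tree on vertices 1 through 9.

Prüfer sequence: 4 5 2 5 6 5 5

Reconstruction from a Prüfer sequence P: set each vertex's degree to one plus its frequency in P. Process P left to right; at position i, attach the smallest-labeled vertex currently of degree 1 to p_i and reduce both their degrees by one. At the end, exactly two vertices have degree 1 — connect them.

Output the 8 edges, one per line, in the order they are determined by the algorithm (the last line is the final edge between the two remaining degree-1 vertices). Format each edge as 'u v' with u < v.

Answer: 1 4
3 5
2 4
2 5
6 7
5 6
5 8
5 9

Derivation:
Initial degrees: {1:1, 2:2, 3:1, 4:2, 5:5, 6:2, 7:1, 8:1, 9:1}
Step 1: smallest deg-1 vertex = 1, p_1 = 4. Add edge {1,4}. Now deg[1]=0, deg[4]=1.
Step 2: smallest deg-1 vertex = 3, p_2 = 5. Add edge {3,5}. Now deg[3]=0, deg[5]=4.
Step 3: smallest deg-1 vertex = 4, p_3 = 2. Add edge {2,4}. Now deg[4]=0, deg[2]=1.
Step 4: smallest deg-1 vertex = 2, p_4 = 5. Add edge {2,5}. Now deg[2]=0, deg[5]=3.
Step 5: smallest deg-1 vertex = 7, p_5 = 6. Add edge {6,7}. Now deg[7]=0, deg[6]=1.
Step 6: smallest deg-1 vertex = 6, p_6 = 5. Add edge {5,6}. Now deg[6]=0, deg[5]=2.
Step 7: smallest deg-1 vertex = 8, p_7 = 5. Add edge {5,8}. Now deg[8]=0, deg[5]=1.
Final: two remaining deg-1 vertices are 5, 9. Add edge {5,9}.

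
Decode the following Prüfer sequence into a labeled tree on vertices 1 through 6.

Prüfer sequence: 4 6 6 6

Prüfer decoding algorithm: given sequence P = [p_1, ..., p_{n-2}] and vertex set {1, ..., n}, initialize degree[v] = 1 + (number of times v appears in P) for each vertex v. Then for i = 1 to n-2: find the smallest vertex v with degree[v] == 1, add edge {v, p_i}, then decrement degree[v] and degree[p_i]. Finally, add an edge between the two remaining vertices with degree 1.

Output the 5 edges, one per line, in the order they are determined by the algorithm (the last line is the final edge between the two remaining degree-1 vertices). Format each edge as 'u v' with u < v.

Initial degrees: {1:1, 2:1, 3:1, 4:2, 5:1, 6:4}
Step 1: smallest deg-1 vertex = 1, p_1 = 4. Add edge {1,4}. Now deg[1]=0, deg[4]=1.
Step 2: smallest deg-1 vertex = 2, p_2 = 6. Add edge {2,6}. Now deg[2]=0, deg[6]=3.
Step 3: smallest deg-1 vertex = 3, p_3 = 6. Add edge {3,6}. Now deg[3]=0, deg[6]=2.
Step 4: smallest deg-1 vertex = 4, p_4 = 6. Add edge {4,6}. Now deg[4]=0, deg[6]=1.
Final: two remaining deg-1 vertices are 5, 6. Add edge {5,6}.

Answer: 1 4
2 6
3 6
4 6
5 6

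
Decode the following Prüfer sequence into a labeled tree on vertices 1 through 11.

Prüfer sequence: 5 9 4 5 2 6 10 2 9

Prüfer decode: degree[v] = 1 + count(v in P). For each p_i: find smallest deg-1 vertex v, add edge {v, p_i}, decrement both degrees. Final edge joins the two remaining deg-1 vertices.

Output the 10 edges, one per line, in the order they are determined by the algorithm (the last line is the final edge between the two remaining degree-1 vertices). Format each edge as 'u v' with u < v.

Answer: 1 5
3 9
4 7
4 5
2 5
6 8
6 10
2 10
2 9
9 11

Derivation:
Initial degrees: {1:1, 2:3, 3:1, 4:2, 5:3, 6:2, 7:1, 8:1, 9:3, 10:2, 11:1}
Step 1: smallest deg-1 vertex = 1, p_1 = 5. Add edge {1,5}. Now deg[1]=0, deg[5]=2.
Step 2: smallest deg-1 vertex = 3, p_2 = 9. Add edge {3,9}. Now deg[3]=0, deg[9]=2.
Step 3: smallest deg-1 vertex = 7, p_3 = 4. Add edge {4,7}. Now deg[7]=0, deg[4]=1.
Step 4: smallest deg-1 vertex = 4, p_4 = 5. Add edge {4,5}. Now deg[4]=0, deg[5]=1.
Step 5: smallest deg-1 vertex = 5, p_5 = 2. Add edge {2,5}. Now deg[5]=0, deg[2]=2.
Step 6: smallest deg-1 vertex = 8, p_6 = 6. Add edge {6,8}. Now deg[8]=0, deg[6]=1.
Step 7: smallest deg-1 vertex = 6, p_7 = 10. Add edge {6,10}. Now deg[6]=0, deg[10]=1.
Step 8: smallest deg-1 vertex = 10, p_8 = 2. Add edge {2,10}. Now deg[10]=0, deg[2]=1.
Step 9: smallest deg-1 vertex = 2, p_9 = 9. Add edge {2,9}. Now deg[2]=0, deg[9]=1.
Final: two remaining deg-1 vertices are 9, 11. Add edge {9,11}.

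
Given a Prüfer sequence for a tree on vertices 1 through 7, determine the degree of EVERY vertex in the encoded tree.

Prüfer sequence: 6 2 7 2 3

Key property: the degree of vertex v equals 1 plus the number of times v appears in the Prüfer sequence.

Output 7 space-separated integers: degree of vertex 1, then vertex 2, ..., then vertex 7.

p_1 = 6: count[6] becomes 1
p_2 = 2: count[2] becomes 1
p_3 = 7: count[7] becomes 1
p_4 = 2: count[2] becomes 2
p_5 = 3: count[3] becomes 1
Degrees (1 + count): deg[1]=1+0=1, deg[2]=1+2=3, deg[3]=1+1=2, deg[4]=1+0=1, deg[5]=1+0=1, deg[6]=1+1=2, deg[7]=1+1=2

Answer: 1 3 2 1 1 2 2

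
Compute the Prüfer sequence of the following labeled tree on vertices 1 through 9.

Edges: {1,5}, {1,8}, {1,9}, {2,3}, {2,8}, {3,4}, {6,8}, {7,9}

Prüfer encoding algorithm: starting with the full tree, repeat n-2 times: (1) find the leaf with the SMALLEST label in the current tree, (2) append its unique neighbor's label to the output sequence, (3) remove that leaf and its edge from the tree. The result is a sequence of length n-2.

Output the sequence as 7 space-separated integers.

Step 1: leaves = {4,5,6,7}. Remove smallest leaf 4, emit neighbor 3.
Step 2: leaves = {3,5,6,7}. Remove smallest leaf 3, emit neighbor 2.
Step 3: leaves = {2,5,6,7}. Remove smallest leaf 2, emit neighbor 8.
Step 4: leaves = {5,6,7}. Remove smallest leaf 5, emit neighbor 1.
Step 5: leaves = {6,7}. Remove smallest leaf 6, emit neighbor 8.
Step 6: leaves = {7,8}. Remove smallest leaf 7, emit neighbor 9.
Step 7: leaves = {8,9}. Remove smallest leaf 8, emit neighbor 1.
Done: 2 vertices remain (1, 9). Sequence = [3 2 8 1 8 9 1]

Answer: 3 2 8 1 8 9 1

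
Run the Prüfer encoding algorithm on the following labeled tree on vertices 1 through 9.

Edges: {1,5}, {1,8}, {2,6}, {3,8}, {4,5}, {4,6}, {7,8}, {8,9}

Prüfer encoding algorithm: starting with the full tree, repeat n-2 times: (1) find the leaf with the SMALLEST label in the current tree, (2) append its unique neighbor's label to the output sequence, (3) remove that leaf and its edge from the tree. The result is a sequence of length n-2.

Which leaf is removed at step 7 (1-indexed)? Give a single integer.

Answer: 7

Derivation:
Step 1: current leaves = {2,3,7,9}. Remove leaf 2 (neighbor: 6).
Step 2: current leaves = {3,6,7,9}. Remove leaf 3 (neighbor: 8).
Step 3: current leaves = {6,7,9}. Remove leaf 6 (neighbor: 4).
Step 4: current leaves = {4,7,9}. Remove leaf 4 (neighbor: 5).
Step 5: current leaves = {5,7,9}. Remove leaf 5 (neighbor: 1).
Step 6: current leaves = {1,7,9}. Remove leaf 1 (neighbor: 8).
Step 7: current leaves = {7,9}. Remove leaf 7 (neighbor: 8).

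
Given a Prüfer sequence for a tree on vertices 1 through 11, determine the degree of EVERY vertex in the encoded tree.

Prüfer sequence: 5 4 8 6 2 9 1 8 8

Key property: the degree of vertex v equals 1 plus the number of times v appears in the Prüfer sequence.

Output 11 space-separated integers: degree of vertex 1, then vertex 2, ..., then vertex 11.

Answer: 2 2 1 2 2 2 1 4 2 1 1

Derivation:
p_1 = 5: count[5] becomes 1
p_2 = 4: count[4] becomes 1
p_3 = 8: count[8] becomes 1
p_4 = 6: count[6] becomes 1
p_5 = 2: count[2] becomes 1
p_6 = 9: count[9] becomes 1
p_7 = 1: count[1] becomes 1
p_8 = 8: count[8] becomes 2
p_9 = 8: count[8] becomes 3
Degrees (1 + count): deg[1]=1+1=2, deg[2]=1+1=2, deg[3]=1+0=1, deg[4]=1+1=2, deg[5]=1+1=2, deg[6]=1+1=2, deg[7]=1+0=1, deg[8]=1+3=4, deg[9]=1+1=2, deg[10]=1+0=1, deg[11]=1+0=1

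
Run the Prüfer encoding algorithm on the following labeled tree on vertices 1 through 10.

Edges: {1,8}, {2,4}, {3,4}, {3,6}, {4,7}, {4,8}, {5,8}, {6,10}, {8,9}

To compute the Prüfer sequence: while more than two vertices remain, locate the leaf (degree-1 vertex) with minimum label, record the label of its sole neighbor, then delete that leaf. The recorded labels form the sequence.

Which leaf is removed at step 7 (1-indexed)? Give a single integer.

Answer: 4

Derivation:
Step 1: current leaves = {1,2,5,7,9,10}. Remove leaf 1 (neighbor: 8).
Step 2: current leaves = {2,5,7,9,10}. Remove leaf 2 (neighbor: 4).
Step 3: current leaves = {5,7,9,10}. Remove leaf 5 (neighbor: 8).
Step 4: current leaves = {7,9,10}. Remove leaf 7 (neighbor: 4).
Step 5: current leaves = {9,10}. Remove leaf 9 (neighbor: 8).
Step 6: current leaves = {8,10}. Remove leaf 8 (neighbor: 4).
Step 7: current leaves = {4,10}. Remove leaf 4 (neighbor: 3).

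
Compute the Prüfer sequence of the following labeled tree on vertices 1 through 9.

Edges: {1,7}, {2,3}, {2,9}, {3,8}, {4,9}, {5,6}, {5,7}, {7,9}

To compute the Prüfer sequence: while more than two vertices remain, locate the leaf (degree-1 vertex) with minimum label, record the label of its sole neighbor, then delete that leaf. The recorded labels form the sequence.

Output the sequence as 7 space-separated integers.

Answer: 7 9 5 7 9 3 2

Derivation:
Step 1: leaves = {1,4,6,8}. Remove smallest leaf 1, emit neighbor 7.
Step 2: leaves = {4,6,8}. Remove smallest leaf 4, emit neighbor 9.
Step 3: leaves = {6,8}. Remove smallest leaf 6, emit neighbor 5.
Step 4: leaves = {5,8}. Remove smallest leaf 5, emit neighbor 7.
Step 5: leaves = {7,8}. Remove smallest leaf 7, emit neighbor 9.
Step 6: leaves = {8,9}. Remove smallest leaf 8, emit neighbor 3.
Step 7: leaves = {3,9}. Remove smallest leaf 3, emit neighbor 2.
Done: 2 vertices remain (2, 9). Sequence = [7 9 5 7 9 3 2]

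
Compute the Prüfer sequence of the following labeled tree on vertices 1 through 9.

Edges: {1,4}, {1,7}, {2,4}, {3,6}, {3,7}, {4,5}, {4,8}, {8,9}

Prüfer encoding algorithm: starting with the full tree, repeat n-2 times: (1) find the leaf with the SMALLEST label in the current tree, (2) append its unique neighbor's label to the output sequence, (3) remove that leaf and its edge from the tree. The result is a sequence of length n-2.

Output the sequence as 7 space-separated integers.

Step 1: leaves = {2,5,6,9}. Remove smallest leaf 2, emit neighbor 4.
Step 2: leaves = {5,6,9}. Remove smallest leaf 5, emit neighbor 4.
Step 3: leaves = {6,9}. Remove smallest leaf 6, emit neighbor 3.
Step 4: leaves = {3,9}. Remove smallest leaf 3, emit neighbor 7.
Step 5: leaves = {7,9}. Remove smallest leaf 7, emit neighbor 1.
Step 6: leaves = {1,9}. Remove smallest leaf 1, emit neighbor 4.
Step 7: leaves = {4,9}. Remove smallest leaf 4, emit neighbor 8.
Done: 2 vertices remain (8, 9). Sequence = [4 4 3 7 1 4 8]

Answer: 4 4 3 7 1 4 8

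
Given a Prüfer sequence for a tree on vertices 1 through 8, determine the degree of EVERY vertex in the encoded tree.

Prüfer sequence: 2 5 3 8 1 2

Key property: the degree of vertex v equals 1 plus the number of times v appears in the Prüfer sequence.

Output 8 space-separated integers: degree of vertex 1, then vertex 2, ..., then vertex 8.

Answer: 2 3 2 1 2 1 1 2

Derivation:
p_1 = 2: count[2] becomes 1
p_2 = 5: count[5] becomes 1
p_3 = 3: count[3] becomes 1
p_4 = 8: count[8] becomes 1
p_5 = 1: count[1] becomes 1
p_6 = 2: count[2] becomes 2
Degrees (1 + count): deg[1]=1+1=2, deg[2]=1+2=3, deg[3]=1+1=2, deg[4]=1+0=1, deg[5]=1+1=2, deg[6]=1+0=1, deg[7]=1+0=1, deg[8]=1+1=2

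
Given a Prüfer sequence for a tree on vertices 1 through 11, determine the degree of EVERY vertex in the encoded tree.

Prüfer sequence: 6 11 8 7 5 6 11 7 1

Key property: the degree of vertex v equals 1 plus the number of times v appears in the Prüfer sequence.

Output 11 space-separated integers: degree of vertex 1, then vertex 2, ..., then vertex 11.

p_1 = 6: count[6] becomes 1
p_2 = 11: count[11] becomes 1
p_3 = 8: count[8] becomes 1
p_4 = 7: count[7] becomes 1
p_5 = 5: count[5] becomes 1
p_6 = 6: count[6] becomes 2
p_7 = 11: count[11] becomes 2
p_8 = 7: count[7] becomes 2
p_9 = 1: count[1] becomes 1
Degrees (1 + count): deg[1]=1+1=2, deg[2]=1+0=1, deg[3]=1+0=1, deg[4]=1+0=1, deg[5]=1+1=2, deg[6]=1+2=3, deg[7]=1+2=3, deg[8]=1+1=2, deg[9]=1+0=1, deg[10]=1+0=1, deg[11]=1+2=3

Answer: 2 1 1 1 2 3 3 2 1 1 3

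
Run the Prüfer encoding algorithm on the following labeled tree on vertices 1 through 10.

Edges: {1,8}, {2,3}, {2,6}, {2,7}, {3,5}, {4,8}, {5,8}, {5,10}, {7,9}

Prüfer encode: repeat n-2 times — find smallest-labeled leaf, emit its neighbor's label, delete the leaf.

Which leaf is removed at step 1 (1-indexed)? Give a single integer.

Step 1: current leaves = {1,4,6,9,10}. Remove leaf 1 (neighbor: 8).

Answer: 1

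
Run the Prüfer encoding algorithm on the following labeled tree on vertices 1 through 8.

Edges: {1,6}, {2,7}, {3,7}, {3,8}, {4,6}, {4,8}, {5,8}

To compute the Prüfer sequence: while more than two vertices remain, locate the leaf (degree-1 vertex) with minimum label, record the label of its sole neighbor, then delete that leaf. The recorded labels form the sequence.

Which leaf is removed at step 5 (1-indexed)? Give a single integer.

Answer: 4

Derivation:
Step 1: current leaves = {1,2,5}. Remove leaf 1 (neighbor: 6).
Step 2: current leaves = {2,5,6}. Remove leaf 2 (neighbor: 7).
Step 3: current leaves = {5,6,7}. Remove leaf 5 (neighbor: 8).
Step 4: current leaves = {6,7}. Remove leaf 6 (neighbor: 4).
Step 5: current leaves = {4,7}. Remove leaf 4 (neighbor: 8).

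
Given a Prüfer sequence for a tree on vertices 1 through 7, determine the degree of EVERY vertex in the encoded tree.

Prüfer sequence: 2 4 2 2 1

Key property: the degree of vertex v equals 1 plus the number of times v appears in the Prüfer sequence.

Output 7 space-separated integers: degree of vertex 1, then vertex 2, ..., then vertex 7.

p_1 = 2: count[2] becomes 1
p_2 = 4: count[4] becomes 1
p_3 = 2: count[2] becomes 2
p_4 = 2: count[2] becomes 3
p_5 = 1: count[1] becomes 1
Degrees (1 + count): deg[1]=1+1=2, deg[2]=1+3=4, deg[3]=1+0=1, deg[4]=1+1=2, deg[5]=1+0=1, deg[6]=1+0=1, deg[7]=1+0=1

Answer: 2 4 1 2 1 1 1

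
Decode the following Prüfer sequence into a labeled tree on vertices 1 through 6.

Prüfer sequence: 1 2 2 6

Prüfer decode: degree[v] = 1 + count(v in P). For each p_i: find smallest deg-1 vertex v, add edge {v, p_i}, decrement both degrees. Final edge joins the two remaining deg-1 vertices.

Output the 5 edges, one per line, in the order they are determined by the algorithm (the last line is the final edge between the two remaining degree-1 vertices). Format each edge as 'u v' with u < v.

Answer: 1 3
1 2
2 4
2 6
5 6

Derivation:
Initial degrees: {1:2, 2:3, 3:1, 4:1, 5:1, 6:2}
Step 1: smallest deg-1 vertex = 3, p_1 = 1. Add edge {1,3}. Now deg[3]=0, deg[1]=1.
Step 2: smallest deg-1 vertex = 1, p_2 = 2. Add edge {1,2}. Now deg[1]=0, deg[2]=2.
Step 3: smallest deg-1 vertex = 4, p_3 = 2. Add edge {2,4}. Now deg[4]=0, deg[2]=1.
Step 4: smallest deg-1 vertex = 2, p_4 = 6. Add edge {2,6}. Now deg[2]=0, deg[6]=1.
Final: two remaining deg-1 vertices are 5, 6. Add edge {5,6}.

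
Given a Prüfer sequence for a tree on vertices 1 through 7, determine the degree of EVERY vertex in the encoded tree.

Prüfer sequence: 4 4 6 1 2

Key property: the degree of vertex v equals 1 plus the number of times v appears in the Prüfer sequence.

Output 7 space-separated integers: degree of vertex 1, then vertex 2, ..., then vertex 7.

p_1 = 4: count[4] becomes 1
p_2 = 4: count[4] becomes 2
p_3 = 6: count[6] becomes 1
p_4 = 1: count[1] becomes 1
p_5 = 2: count[2] becomes 1
Degrees (1 + count): deg[1]=1+1=2, deg[2]=1+1=2, deg[3]=1+0=1, deg[4]=1+2=3, deg[5]=1+0=1, deg[6]=1+1=2, deg[7]=1+0=1

Answer: 2 2 1 3 1 2 1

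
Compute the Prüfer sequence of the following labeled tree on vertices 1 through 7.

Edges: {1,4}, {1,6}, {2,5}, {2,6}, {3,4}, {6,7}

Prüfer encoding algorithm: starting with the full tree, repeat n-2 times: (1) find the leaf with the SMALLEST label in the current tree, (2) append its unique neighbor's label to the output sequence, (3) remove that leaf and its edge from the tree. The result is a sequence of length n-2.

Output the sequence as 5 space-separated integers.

Step 1: leaves = {3,5,7}. Remove smallest leaf 3, emit neighbor 4.
Step 2: leaves = {4,5,7}. Remove smallest leaf 4, emit neighbor 1.
Step 3: leaves = {1,5,7}. Remove smallest leaf 1, emit neighbor 6.
Step 4: leaves = {5,7}. Remove smallest leaf 5, emit neighbor 2.
Step 5: leaves = {2,7}. Remove smallest leaf 2, emit neighbor 6.
Done: 2 vertices remain (6, 7). Sequence = [4 1 6 2 6]

Answer: 4 1 6 2 6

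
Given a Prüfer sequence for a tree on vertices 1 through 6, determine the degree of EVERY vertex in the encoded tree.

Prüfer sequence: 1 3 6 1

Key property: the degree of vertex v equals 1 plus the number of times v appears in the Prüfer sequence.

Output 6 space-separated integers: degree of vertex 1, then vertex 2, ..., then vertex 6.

Answer: 3 1 2 1 1 2

Derivation:
p_1 = 1: count[1] becomes 1
p_2 = 3: count[3] becomes 1
p_3 = 6: count[6] becomes 1
p_4 = 1: count[1] becomes 2
Degrees (1 + count): deg[1]=1+2=3, deg[2]=1+0=1, deg[3]=1+1=2, deg[4]=1+0=1, deg[5]=1+0=1, deg[6]=1+1=2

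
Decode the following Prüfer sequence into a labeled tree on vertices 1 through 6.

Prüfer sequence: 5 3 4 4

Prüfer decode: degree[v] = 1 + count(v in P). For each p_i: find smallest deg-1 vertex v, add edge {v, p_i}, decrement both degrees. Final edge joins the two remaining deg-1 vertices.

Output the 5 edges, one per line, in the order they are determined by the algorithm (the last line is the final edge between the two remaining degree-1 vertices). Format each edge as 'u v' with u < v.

Answer: 1 5
2 3
3 4
4 5
4 6

Derivation:
Initial degrees: {1:1, 2:1, 3:2, 4:3, 5:2, 6:1}
Step 1: smallest deg-1 vertex = 1, p_1 = 5. Add edge {1,5}. Now deg[1]=0, deg[5]=1.
Step 2: smallest deg-1 vertex = 2, p_2 = 3. Add edge {2,3}. Now deg[2]=0, deg[3]=1.
Step 3: smallest deg-1 vertex = 3, p_3 = 4. Add edge {3,4}. Now deg[3]=0, deg[4]=2.
Step 4: smallest deg-1 vertex = 5, p_4 = 4. Add edge {4,5}. Now deg[5]=0, deg[4]=1.
Final: two remaining deg-1 vertices are 4, 6. Add edge {4,6}.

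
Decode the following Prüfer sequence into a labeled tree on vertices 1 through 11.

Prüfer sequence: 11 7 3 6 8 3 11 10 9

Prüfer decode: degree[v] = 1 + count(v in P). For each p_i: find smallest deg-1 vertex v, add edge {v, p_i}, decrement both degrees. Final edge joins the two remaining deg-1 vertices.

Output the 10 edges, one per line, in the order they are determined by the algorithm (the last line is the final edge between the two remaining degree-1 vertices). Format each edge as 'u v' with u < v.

Answer: 1 11
2 7
3 4
5 6
6 8
3 7
3 11
8 10
9 10
9 11

Derivation:
Initial degrees: {1:1, 2:1, 3:3, 4:1, 5:1, 6:2, 7:2, 8:2, 9:2, 10:2, 11:3}
Step 1: smallest deg-1 vertex = 1, p_1 = 11. Add edge {1,11}. Now deg[1]=0, deg[11]=2.
Step 2: smallest deg-1 vertex = 2, p_2 = 7. Add edge {2,7}. Now deg[2]=0, deg[7]=1.
Step 3: smallest deg-1 vertex = 4, p_3 = 3. Add edge {3,4}. Now deg[4]=0, deg[3]=2.
Step 4: smallest deg-1 vertex = 5, p_4 = 6. Add edge {5,6}. Now deg[5]=0, deg[6]=1.
Step 5: smallest deg-1 vertex = 6, p_5 = 8. Add edge {6,8}. Now deg[6]=0, deg[8]=1.
Step 6: smallest deg-1 vertex = 7, p_6 = 3. Add edge {3,7}. Now deg[7]=0, deg[3]=1.
Step 7: smallest deg-1 vertex = 3, p_7 = 11. Add edge {3,11}. Now deg[3]=0, deg[11]=1.
Step 8: smallest deg-1 vertex = 8, p_8 = 10. Add edge {8,10}. Now deg[8]=0, deg[10]=1.
Step 9: smallest deg-1 vertex = 10, p_9 = 9. Add edge {9,10}. Now deg[10]=0, deg[9]=1.
Final: two remaining deg-1 vertices are 9, 11. Add edge {9,11}.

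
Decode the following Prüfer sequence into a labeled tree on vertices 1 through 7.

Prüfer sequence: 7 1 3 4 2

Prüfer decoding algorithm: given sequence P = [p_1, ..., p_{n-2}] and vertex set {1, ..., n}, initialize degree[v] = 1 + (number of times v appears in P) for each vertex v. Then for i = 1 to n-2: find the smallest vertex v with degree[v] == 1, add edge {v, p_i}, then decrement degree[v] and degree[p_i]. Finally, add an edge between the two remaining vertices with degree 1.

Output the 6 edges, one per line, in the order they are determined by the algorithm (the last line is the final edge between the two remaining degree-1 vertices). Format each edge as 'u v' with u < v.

Initial degrees: {1:2, 2:2, 3:2, 4:2, 5:1, 6:1, 7:2}
Step 1: smallest deg-1 vertex = 5, p_1 = 7. Add edge {5,7}. Now deg[5]=0, deg[7]=1.
Step 2: smallest deg-1 vertex = 6, p_2 = 1. Add edge {1,6}. Now deg[6]=0, deg[1]=1.
Step 3: smallest deg-1 vertex = 1, p_3 = 3. Add edge {1,3}. Now deg[1]=0, deg[3]=1.
Step 4: smallest deg-1 vertex = 3, p_4 = 4. Add edge {3,4}. Now deg[3]=0, deg[4]=1.
Step 5: smallest deg-1 vertex = 4, p_5 = 2. Add edge {2,4}. Now deg[4]=0, deg[2]=1.
Final: two remaining deg-1 vertices are 2, 7. Add edge {2,7}.

Answer: 5 7
1 6
1 3
3 4
2 4
2 7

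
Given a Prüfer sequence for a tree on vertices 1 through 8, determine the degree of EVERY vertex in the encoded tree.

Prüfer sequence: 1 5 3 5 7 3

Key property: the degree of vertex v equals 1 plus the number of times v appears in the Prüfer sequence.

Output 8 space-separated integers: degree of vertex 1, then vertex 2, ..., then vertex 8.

Answer: 2 1 3 1 3 1 2 1

Derivation:
p_1 = 1: count[1] becomes 1
p_2 = 5: count[5] becomes 1
p_3 = 3: count[3] becomes 1
p_4 = 5: count[5] becomes 2
p_5 = 7: count[7] becomes 1
p_6 = 3: count[3] becomes 2
Degrees (1 + count): deg[1]=1+1=2, deg[2]=1+0=1, deg[3]=1+2=3, deg[4]=1+0=1, deg[5]=1+2=3, deg[6]=1+0=1, deg[7]=1+1=2, deg[8]=1+0=1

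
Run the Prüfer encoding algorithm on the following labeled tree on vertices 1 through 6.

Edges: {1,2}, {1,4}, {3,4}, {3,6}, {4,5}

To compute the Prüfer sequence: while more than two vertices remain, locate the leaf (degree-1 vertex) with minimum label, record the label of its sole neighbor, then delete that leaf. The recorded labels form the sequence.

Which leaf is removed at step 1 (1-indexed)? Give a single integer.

Answer: 2

Derivation:
Step 1: current leaves = {2,5,6}. Remove leaf 2 (neighbor: 1).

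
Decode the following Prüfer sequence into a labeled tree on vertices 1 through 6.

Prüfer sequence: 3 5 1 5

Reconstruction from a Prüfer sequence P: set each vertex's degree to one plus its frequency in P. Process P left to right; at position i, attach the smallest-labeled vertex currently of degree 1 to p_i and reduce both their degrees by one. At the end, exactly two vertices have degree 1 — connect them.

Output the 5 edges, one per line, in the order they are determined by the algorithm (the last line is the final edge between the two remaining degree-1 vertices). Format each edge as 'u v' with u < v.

Answer: 2 3
3 5
1 4
1 5
5 6

Derivation:
Initial degrees: {1:2, 2:1, 3:2, 4:1, 5:3, 6:1}
Step 1: smallest deg-1 vertex = 2, p_1 = 3. Add edge {2,3}. Now deg[2]=0, deg[3]=1.
Step 2: smallest deg-1 vertex = 3, p_2 = 5. Add edge {3,5}. Now deg[3]=0, deg[5]=2.
Step 3: smallest deg-1 vertex = 4, p_3 = 1. Add edge {1,4}. Now deg[4]=0, deg[1]=1.
Step 4: smallest deg-1 vertex = 1, p_4 = 5. Add edge {1,5}. Now deg[1]=0, deg[5]=1.
Final: two remaining deg-1 vertices are 5, 6. Add edge {5,6}.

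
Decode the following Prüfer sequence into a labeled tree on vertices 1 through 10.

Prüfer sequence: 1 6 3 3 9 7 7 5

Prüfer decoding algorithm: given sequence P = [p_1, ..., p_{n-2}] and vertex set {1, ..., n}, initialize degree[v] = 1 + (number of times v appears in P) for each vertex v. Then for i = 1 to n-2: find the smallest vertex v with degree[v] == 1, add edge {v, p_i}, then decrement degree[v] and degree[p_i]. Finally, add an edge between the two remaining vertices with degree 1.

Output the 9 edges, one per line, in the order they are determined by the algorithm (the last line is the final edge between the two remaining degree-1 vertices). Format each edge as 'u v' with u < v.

Initial degrees: {1:2, 2:1, 3:3, 4:1, 5:2, 6:2, 7:3, 8:1, 9:2, 10:1}
Step 1: smallest deg-1 vertex = 2, p_1 = 1. Add edge {1,2}. Now deg[2]=0, deg[1]=1.
Step 2: smallest deg-1 vertex = 1, p_2 = 6. Add edge {1,6}. Now deg[1]=0, deg[6]=1.
Step 3: smallest deg-1 vertex = 4, p_3 = 3. Add edge {3,4}. Now deg[4]=0, deg[3]=2.
Step 4: smallest deg-1 vertex = 6, p_4 = 3. Add edge {3,6}. Now deg[6]=0, deg[3]=1.
Step 5: smallest deg-1 vertex = 3, p_5 = 9. Add edge {3,9}. Now deg[3]=0, deg[9]=1.
Step 6: smallest deg-1 vertex = 8, p_6 = 7. Add edge {7,8}. Now deg[8]=0, deg[7]=2.
Step 7: smallest deg-1 vertex = 9, p_7 = 7. Add edge {7,9}. Now deg[9]=0, deg[7]=1.
Step 8: smallest deg-1 vertex = 7, p_8 = 5. Add edge {5,7}. Now deg[7]=0, deg[5]=1.
Final: two remaining deg-1 vertices are 5, 10. Add edge {5,10}.

Answer: 1 2
1 6
3 4
3 6
3 9
7 8
7 9
5 7
5 10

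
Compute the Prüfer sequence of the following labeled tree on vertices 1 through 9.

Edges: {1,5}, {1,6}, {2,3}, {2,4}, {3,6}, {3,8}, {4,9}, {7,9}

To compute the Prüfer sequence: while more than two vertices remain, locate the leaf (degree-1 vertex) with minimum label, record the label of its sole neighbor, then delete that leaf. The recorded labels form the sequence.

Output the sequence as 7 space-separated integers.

Step 1: leaves = {5,7,8}. Remove smallest leaf 5, emit neighbor 1.
Step 2: leaves = {1,7,8}. Remove smallest leaf 1, emit neighbor 6.
Step 3: leaves = {6,7,8}. Remove smallest leaf 6, emit neighbor 3.
Step 4: leaves = {7,8}. Remove smallest leaf 7, emit neighbor 9.
Step 5: leaves = {8,9}. Remove smallest leaf 8, emit neighbor 3.
Step 6: leaves = {3,9}. Remove smallest leaf 3, emit neighbor 2.
Step 7: leaves = {2,9}. Remove smallest leaf 2, emit neighbor 4.
Done: 2 vertices remain (4, 9). Sequence = [1 6 3 9 3 2 4]

Answer: 1 6 3 9 3 2 4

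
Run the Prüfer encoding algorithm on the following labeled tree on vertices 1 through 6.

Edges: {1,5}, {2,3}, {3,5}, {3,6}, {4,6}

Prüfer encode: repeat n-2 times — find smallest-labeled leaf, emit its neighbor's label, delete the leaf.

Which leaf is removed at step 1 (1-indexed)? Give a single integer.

Step 1: current leaves = {1,2,4}. Remove leaf 1 (neighbor: 5).

Answer: 1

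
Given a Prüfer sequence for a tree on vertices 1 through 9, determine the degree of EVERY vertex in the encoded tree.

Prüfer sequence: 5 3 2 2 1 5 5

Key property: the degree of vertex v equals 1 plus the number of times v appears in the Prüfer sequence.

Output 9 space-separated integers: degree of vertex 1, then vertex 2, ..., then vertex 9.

Answer: 2 3 2 1 4 1 1 1 1

Derivation:
p_1 = 5: count[5] becomes 1
p_2 = 3: count[3] becomes 1
p_3 = 2: count[2] becomes 1
p_4 = 2: count[2] becomes 2
p_5 = 1: count[1] becomes 1
p_6 = 5: count[5] becomes 2
p_7 = 5: count[5] becomes 3
Degrees (1 + count): deg[1]=1+1=2, deg[2]=1+2=3, deg[3]=1+1=2, deg[4]=1+0=1, deg[5]=1+3=4, deg[6]=1+0=1, deg[7]=1+0=1, deg[8]=1+0=1, deg[9]=1+0=1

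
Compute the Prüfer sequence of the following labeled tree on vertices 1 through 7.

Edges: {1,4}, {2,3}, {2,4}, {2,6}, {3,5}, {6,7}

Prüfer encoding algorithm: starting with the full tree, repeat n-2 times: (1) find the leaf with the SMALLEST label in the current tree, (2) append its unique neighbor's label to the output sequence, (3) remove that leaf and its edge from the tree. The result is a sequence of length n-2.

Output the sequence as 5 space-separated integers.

Step 1: leaves = {1,5,7}. Remove smallest leaf 1, emit neighbor 4.
Step 2: leaves = {4,5,7}. Remove smallest leaf 4, emit neighbor 2.
Step 3: leaves = {5,7}. Remove smallest leaf 5, emit neighbor 3.
Step 4: leaves = {3,7}. Remove smallest leaf 3, emit neighbor 2.
Step 5: leaves = {2,7}. Remove smallest leaf 2, emit neighbor 6.
Done: 2 vertices remain (6, 7). Sequence = [4 2 3 2 6]

Answer: 4 2 3 2 6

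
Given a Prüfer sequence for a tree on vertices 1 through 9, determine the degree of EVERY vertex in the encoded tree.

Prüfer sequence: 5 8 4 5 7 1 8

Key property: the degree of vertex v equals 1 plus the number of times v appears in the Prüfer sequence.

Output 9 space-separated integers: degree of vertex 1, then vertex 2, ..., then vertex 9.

p_1 = 5: count[5] becomes 1
p_2 = 8: count[8] becomes 1
p_3 = 4: count[4] becomes 1
p_4 = 5: count[5] becomes 2
p_5 = 7: count[7] becomes 1
p_6 = 1: count[1] becomes 1
p_7 = 8: count[8] becomes 2
Degrees (1 + count): deg[1]=1+1=2, deg[2]=1+0=1, deg[3]=1+0=1, deg[4]=1+1=2, deg[5]=1+2=3, deg[6]=1+0=1, deg[7]=1+1=2, deg[8]=1+2=3, deg[9]=1+0=1

Answer: 2 1 1 2 3 1 2 3 1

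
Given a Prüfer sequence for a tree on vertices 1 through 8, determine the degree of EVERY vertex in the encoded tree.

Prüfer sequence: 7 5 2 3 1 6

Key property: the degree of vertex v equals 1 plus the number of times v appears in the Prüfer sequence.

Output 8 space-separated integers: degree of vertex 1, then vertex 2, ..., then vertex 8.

Answer: 2 2 2 1 2 2 2 1

Derivation:
p_1 = 7: count[7] becomes 1
p_2 = 5: count[5] becomes 1
p_3 = 2: count[2] becomes 1
p_4 = 3: count[3] becomes 1
p_5 = 1: count[1] becomes 1
p_6 = 6: count[6] becomes 1
Degrees (1 + count): deg[1]=1+1=2, deg[2]=1+1=2, deg[3]=1+1=2, deg[4]=1+0=1, deg[5]=1+1=2, deg[6]=1+1=2, deg[7]=1+1=2, deg[8]=1+0=1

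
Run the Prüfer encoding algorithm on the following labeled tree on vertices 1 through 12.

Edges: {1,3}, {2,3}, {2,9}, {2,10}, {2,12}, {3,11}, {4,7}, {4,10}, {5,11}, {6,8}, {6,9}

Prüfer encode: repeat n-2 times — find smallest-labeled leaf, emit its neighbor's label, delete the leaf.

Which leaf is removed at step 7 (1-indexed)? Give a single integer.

Answer: 9

Derivation:
Step 1: current leaves = {1,5,7,8,12}. Remove leaf 1 (neighbor: 3).
Step 2: current leaves = {5,7,8,12}. Remove leaf 5 (neighbor: 11).
Step 3: current leaves = {7,8,11,12}. Remove leaf 7 (neighbor: 4).
Step 4: current leaves = {4,8,11,12}. Remove leaf 4 (neighbor: 10).
Step 5: current leaves = {8,10,11,12}. Remove leaf 8 (neighbor: 6).
Step 6: current leaves = {6,10,11,12}. Remove leaf 6 (neighbor: 9).
Step 7: current leaves = {9,10,11,12}. Remove leaf 9 (neighbor: 2).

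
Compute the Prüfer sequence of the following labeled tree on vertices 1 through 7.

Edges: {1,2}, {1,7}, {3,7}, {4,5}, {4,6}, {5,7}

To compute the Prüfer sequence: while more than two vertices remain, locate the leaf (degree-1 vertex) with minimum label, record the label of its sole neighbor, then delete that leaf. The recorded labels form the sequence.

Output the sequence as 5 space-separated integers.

Step 1: leaves = {2,3,6}. Remove smallest leaf 2, emit neighbor 1.
Step 2: leaves = {1,3,6}. Remove smallest leaf 1, emit neighbor 7.
Step 3: leaves = {3,6}. Remove smallest leaf 3, emit neighbor 7.
Step 4: leaves = {6,7}. Remove smallest leaf 6, emit neighbor 4.
Step 5: leaves = {4,7}. Remove smallest leaf 4, emit neighbor 5.
Done: 2 vertices remain (5, 7). Sequence = [1 7 7 4 5]

Answer: 1 7 7 4 5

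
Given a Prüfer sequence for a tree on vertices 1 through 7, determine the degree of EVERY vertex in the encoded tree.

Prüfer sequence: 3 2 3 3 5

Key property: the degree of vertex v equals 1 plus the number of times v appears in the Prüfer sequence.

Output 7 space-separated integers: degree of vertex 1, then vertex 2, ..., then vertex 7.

p_1 = 3: count[3] becomes 1
p_2 = 2: count[2] becomes 1
p_3 = 3: count[3] becomes 2
p_4 = 3: count[3] becomes 3
p_5 = 5: count[5] becomes 1
Degrees (1 + count): deg[1]=1+0=1, deg[2]=1+1=2, deg[3]=1+3=4, deg[4]=1+0=1, deg[5]=1+1=2, deg[6]=1+0=1, deg[7]=1+0=1

Answer: 1 2 4 1 2 1 1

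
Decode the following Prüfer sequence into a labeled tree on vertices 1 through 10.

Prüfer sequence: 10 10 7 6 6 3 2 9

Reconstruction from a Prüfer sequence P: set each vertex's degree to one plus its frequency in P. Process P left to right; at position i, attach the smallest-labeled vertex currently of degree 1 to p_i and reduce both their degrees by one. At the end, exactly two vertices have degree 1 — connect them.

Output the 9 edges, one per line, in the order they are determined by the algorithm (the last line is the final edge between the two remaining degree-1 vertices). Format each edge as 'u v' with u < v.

Answer: 1 10
4 10
5 7
6 7
6 8
3 6
2 3
2 9
9 10

Derivation:
Initial degrees: {1:1, 2:2, 3:2, 4:1, 5:1, 6:3, 7:2, 8:1, 9:2, 10:3}
Step 1: smallest deg-1 vertex = 1, p_1 = 10. Add edge {1,10}. Now deg[1]=0, deg[10]=2.
Step 2: smallest deg-1 vertex = 4, p_2 = 10. Add edge {4,10}. Now deg[4]=0, deg[10]=1.
Step 3: smallest deg-1 vertex = 5, p_3 = 7. Add edge {5,7}. Now deg[5]=0, deg[7]=1.
Step 4: smallest deg-1 vertex = 7, p_4 = 6. Add edge {6,7}. Now deg[7]=0, deg[6]=2.
Step 5: smallest deg-1 vertex = 8, p_5 = 6. Add edge {6,8}. Now deg[8]=0, deg[6]=1.
Step 6: smallest deg-1 vertex = 6, p_6 = 3. Add edge {3,6}. Now deg[6]=0, deg[3]=1.
Step 7: smallest deg-1 vertex = 3, p_7 = 2. Add edge {2,3}. Now deg[3]=0, deg[2]=1.
Step 8: smallest deg-1 vertex = 2, p_8 = 9. Add edge {2,9}. Now deg[2]=0, deg[9]=1.
Final: two remaining deg-1 vertices are 9, 10. Add edge {9,10}.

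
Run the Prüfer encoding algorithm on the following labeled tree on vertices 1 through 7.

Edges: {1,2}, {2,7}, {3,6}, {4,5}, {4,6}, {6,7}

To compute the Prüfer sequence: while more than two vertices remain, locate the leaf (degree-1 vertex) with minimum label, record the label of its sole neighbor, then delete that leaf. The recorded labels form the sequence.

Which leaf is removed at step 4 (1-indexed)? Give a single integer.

Answer: 5

Derivation:
Step 1: current leaves = {1,3,5}. Remove leaf 1 (neighbor: 2).
Step 2: current leaves = {2,3,5}. Remove leaf 2 (neighbor: 7).
Step 3: current leaves = {3,5,7}. Remove leaf 3 (neighbor: 6).
Step 4: current leaves = {5,7}. Remove leaf 5 (neighbor: 4).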